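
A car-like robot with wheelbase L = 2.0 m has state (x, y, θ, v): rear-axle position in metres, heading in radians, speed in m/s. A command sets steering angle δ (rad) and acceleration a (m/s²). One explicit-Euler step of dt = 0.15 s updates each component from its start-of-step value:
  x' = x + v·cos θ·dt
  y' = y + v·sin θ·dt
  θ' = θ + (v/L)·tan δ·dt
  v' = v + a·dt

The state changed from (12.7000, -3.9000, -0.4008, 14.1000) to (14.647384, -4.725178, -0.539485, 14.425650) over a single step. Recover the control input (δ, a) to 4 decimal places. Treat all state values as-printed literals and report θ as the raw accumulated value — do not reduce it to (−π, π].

δ = -0.1304, a = 2.1710

a = (v'−v)/dt = (0.325650)/0.15 = 2.1710
Δθ = θ'−θ = -0.138685;  (v·dt/L) = 14.1000·0.15/2.0 = 1.057500
tan δ = Δθ·L/(v·dt) = -0.131144  →  δ = -0.1304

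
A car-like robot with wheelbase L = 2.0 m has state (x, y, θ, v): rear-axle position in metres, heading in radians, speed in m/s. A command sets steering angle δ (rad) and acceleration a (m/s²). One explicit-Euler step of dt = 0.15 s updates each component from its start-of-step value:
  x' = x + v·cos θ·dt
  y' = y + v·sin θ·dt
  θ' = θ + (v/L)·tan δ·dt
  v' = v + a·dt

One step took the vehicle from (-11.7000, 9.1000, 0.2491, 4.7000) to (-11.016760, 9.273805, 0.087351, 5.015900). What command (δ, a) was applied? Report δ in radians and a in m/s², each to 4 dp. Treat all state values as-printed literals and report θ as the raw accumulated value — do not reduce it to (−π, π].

a = (v'−v)/dt = (0.315900)/0.15 = 2.1060
Δθ = θ'−θ = -0.161749;  (v·dt/L) = 4.7000·0.15/2.0 = 0.352500
tan δ = Δθ·L/(v·dt) = -0.458862  →  δ = -0.4302

δ = -0.4302, a = 2.1060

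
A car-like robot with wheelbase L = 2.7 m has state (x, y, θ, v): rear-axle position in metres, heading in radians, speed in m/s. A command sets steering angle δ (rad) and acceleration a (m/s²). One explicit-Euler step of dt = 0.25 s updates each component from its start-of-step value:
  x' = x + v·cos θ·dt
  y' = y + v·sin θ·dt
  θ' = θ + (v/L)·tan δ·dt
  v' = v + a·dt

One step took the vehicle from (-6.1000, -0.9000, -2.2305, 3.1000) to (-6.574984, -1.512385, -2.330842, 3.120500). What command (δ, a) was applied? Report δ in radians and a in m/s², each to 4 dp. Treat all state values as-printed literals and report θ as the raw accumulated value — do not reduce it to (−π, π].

δ = -0.3363, a = 0.0820

a = (v'−v)/dt = (0.020500)/0.25 = 0.0820
Δθ = θ'−θ = -0.100342;  (v·dt/L) = 3.1000·0.25/2.7 = 0.287037
tan δ = Δθ·L/(v·dt) = -0.349579  →  δ = -0.3363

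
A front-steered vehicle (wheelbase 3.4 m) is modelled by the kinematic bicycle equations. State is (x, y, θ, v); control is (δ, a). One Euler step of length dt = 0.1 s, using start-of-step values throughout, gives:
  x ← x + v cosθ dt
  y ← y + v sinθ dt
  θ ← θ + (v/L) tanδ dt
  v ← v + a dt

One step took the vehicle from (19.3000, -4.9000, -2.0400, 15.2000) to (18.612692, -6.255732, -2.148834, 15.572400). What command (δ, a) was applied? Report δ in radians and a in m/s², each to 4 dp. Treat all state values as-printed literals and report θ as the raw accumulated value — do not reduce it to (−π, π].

δ = -0.2388, a = 3.7240

a = (v'−v)/dt = (0.372400)/0.1 = 3.7240
Δθ = θ'−θ = -0.108834;  (v·dt/L) = 15.2000·0.1/3.4 = 0.447059
tan δ = Δθ·L/(v·dt) = -0.243444  →  δ = -0.2388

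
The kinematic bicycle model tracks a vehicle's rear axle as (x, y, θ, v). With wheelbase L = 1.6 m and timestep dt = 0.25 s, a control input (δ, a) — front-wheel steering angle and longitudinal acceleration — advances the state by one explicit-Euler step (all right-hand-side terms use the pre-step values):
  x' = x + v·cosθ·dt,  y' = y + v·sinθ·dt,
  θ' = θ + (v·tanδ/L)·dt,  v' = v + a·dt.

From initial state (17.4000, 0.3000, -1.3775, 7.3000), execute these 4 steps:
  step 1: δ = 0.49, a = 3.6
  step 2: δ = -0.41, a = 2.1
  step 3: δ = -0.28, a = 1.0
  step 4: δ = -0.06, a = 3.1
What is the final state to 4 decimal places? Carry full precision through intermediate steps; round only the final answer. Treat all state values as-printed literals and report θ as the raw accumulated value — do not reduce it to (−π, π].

after step 1 (δ=0.49, a=3.6): (17.750573, -1.491012, -0.769104, 8.200000)
after step 2 (δ=-0.41, a=2.1): (19.223568, -2.916770, -1.325975, 8.725000)
after step 3 (δ=-0.28, a=1.0): (19.752265, -5.032977, -1.717993, 8.975000)
after step 4 (δ=-0.06, a=3.1): (19.423184, -7.252463, -1.802235, 9.750000)

(19.4232, -7.2525, -1.8022, 9.7500)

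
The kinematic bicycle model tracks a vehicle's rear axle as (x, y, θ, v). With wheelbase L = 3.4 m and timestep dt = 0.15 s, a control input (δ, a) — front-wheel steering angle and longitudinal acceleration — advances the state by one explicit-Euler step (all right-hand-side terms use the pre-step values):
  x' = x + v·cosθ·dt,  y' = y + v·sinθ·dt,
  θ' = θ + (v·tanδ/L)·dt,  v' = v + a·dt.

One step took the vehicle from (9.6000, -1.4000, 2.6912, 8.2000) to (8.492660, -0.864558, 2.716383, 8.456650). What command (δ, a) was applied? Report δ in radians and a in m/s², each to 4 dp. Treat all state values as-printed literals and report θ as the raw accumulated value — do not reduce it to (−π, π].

δ = 0.0695, a = 1.7110

a = (v'−v)/dt = (0.256650)/0.15 = 1.7110
Δθ = θ'−θ = 0.025183;  (v·dt/L) = 8.2000·0.15/3.4 = 0.361765
tan δ = Δθ·L/(v·dt) = 0.069612  →  δ = 0.0695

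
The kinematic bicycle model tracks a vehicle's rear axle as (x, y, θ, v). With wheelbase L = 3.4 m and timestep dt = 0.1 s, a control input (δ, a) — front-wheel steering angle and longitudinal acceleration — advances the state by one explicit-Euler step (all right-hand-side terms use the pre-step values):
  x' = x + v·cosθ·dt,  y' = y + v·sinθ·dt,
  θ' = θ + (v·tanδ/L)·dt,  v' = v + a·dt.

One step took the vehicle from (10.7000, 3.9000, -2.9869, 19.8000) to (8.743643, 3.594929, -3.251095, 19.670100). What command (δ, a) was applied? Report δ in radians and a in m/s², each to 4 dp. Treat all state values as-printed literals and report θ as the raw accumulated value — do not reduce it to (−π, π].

a = (v'−v)/dt = (-0.129900)/0.1 = -1.2990
Δθ = θ'−θ = -0.264195;  (v·dt/L) = 19.8000·0.1/3.4 = 0.582353
tan δ = Δθ·L/(v·dt) = -0.453668  →  δ = -0.4259

δ = -0.4259, a = -1.2990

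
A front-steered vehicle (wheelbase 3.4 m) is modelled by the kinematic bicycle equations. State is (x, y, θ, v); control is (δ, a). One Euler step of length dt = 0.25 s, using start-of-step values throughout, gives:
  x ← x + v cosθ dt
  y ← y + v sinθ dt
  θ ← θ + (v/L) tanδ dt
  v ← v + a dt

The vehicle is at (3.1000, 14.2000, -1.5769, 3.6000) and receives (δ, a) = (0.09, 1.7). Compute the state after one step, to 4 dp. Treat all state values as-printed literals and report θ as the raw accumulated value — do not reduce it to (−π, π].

(3.0945, 13.3000, -1.5530, 4.0250)

x' = 3.1000 + 3.6000·cos(-1.5769)·0.25 = 3.0945
y' = 14.2000 + 3.6000·sin(-1.5769)·0.25 = 13.3000
θ' = -1.5769 + (3.6000/3.4)·tan(0.09)·0.25 = -1.5530
v' = 3.6000 + 1.7000·0.25 = 4.0250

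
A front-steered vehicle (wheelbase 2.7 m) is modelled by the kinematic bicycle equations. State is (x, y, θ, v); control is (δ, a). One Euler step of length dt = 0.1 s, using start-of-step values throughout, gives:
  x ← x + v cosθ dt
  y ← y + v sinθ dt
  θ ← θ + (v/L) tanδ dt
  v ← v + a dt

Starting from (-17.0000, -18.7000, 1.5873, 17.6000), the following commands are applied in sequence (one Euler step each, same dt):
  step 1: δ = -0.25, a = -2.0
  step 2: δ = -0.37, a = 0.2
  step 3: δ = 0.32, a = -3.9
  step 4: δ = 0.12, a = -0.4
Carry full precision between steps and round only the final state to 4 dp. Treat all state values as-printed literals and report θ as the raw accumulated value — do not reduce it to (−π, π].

(-15.7758, -11.9416, 1.4608, 16.9900)

after step 1 (δ=-0.25, a=-2.0): (-17.029045, -16.940240, 1.420855, 17.400000)
after step 2 (δ=-0.37, a=0.2): (-16.769124, -15.219763, 1.170899, 17.420000)
after step 3 (δ=0.32, a=-3.9): (-16.090921, -13.615205, 1.384706, 17.030000)
after step 4 (δ=0.12, a=-0.4): (-15.775835, -11.941607, 1.460760, 16.990000)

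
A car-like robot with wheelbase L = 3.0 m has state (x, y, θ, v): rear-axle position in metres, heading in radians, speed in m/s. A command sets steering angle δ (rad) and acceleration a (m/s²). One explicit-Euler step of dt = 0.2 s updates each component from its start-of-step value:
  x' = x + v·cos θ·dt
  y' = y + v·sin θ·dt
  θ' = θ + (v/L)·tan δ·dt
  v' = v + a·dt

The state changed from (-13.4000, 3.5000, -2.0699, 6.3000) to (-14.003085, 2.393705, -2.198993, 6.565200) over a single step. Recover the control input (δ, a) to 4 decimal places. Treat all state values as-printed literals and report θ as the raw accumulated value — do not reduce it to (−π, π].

a = (v'−v)/dt = (0.265200)/0.2 = 1.3260
Δθ = θ'−θ = -0.129093;  (v·dt/L) = 6.3000·0.2/3.0 = 0.420000
tan δ = Δθ·L/(v·dt) = -0.307364  →  δ = -0.2982

δ = -0.2982, a = 1.3260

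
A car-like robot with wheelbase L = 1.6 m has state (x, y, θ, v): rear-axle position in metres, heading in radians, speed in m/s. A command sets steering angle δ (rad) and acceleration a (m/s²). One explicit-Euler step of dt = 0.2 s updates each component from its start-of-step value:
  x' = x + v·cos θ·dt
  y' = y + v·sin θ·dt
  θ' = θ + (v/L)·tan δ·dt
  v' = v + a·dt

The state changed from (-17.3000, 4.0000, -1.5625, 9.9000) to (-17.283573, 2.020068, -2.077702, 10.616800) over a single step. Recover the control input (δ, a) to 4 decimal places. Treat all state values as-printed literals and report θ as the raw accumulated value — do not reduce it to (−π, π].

a = (v'−v)/dt = (0.716800)/0.2 = 3.5840
Δθ = θ'−θ = -0.515202;  (v·dt/L) = 9.9000·0.2/1.6 = 1.237500
tan δ = Δθ·L/(v·dt) = -0.416325  →  δ = -0.3945

δ = -0.3945, a = 3.5840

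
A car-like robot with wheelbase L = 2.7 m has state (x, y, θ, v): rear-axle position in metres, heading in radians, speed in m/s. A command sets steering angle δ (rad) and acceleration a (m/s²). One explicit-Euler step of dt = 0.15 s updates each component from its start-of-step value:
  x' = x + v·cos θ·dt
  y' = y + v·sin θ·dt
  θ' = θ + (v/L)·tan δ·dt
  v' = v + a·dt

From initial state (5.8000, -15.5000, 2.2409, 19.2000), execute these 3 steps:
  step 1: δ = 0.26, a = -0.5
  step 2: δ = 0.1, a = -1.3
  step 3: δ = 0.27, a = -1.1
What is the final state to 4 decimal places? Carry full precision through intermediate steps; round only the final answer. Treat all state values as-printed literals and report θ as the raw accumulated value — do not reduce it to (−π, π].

(-0.8063, -10.1961, 2.9223, 18.7650)

after step 1 (δ=0.26, a=-0.5): (4.011326, -13.242779, 2.524656, 19.125000)
after step 2 (δ=0.1, a=-1.3): (1.671417, -11.583095, 2.631262, 18.930000)
after step 3 (δ=0.27, a=-1.1): (-0.806283, -10.196096, 2.922319, 18.765000)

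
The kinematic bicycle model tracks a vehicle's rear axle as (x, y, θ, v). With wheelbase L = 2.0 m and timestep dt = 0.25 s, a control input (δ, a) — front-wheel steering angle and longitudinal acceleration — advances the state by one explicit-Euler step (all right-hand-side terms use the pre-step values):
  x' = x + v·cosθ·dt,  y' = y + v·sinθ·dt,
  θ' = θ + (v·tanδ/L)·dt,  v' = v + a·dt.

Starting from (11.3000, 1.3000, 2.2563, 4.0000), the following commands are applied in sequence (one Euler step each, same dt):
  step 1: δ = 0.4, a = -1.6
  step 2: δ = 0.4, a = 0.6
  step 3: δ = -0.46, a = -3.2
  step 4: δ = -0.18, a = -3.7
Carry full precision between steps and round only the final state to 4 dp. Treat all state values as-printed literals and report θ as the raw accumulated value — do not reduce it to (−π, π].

(8.5772, 3.5557, 2.3586, 2.0250)

after step 1 (δ=0.4, a=-1.6): (10.666937, 2.074100, 2.467697, 3.600000)
after step 2 (δ=0.4, a=0.6): (9.963680, 2.635732, 2.657954, 3.750000)
after step 3 (δ=-0.46, a=-3.2): (9.133704, 3.071673, 2.425712, 2.950000)
after step 4 (δ=-0.18, a=-3.7): (8.577248, 3.555681, 2.358611, 2.025000)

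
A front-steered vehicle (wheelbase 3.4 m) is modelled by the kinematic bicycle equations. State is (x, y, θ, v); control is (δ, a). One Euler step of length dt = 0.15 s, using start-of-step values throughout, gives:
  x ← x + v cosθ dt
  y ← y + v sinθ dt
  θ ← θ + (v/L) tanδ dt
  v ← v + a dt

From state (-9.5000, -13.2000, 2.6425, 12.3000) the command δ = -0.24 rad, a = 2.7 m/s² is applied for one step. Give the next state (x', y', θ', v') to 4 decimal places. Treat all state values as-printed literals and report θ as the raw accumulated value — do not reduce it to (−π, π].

(-11.1199, -12.3169, 2.5097, 12.7050)

x' = -9.5000 + 12.3000·cos(2.6425)·0.15 = -11.1199
y' = -13.2000 + 12.3000·sin(2.6425)·0.15 = -12.3169
θ' = 2.6425 + (12.3000/3.4)·tan(-0.24)·0.15 = 2.5097
v' = 12.3000 + 2.7000·0.15 = 12.7050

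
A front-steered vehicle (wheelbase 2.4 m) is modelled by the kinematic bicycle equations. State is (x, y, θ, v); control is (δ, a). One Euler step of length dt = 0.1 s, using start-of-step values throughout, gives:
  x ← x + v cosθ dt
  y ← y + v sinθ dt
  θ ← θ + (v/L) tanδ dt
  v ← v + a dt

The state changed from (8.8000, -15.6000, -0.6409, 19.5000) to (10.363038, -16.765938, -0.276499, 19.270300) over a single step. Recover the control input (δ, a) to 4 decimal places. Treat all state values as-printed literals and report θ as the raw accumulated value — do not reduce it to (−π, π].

a = (v'−v)/dt = (-0.229700)/0.1 = -2.2970
Δθ = θ'−θ = 0.364401;  (v·dt/L) = 19.5000·0.1/2.4 = 0.812500
tan δ = Δθ·L/(v·dt) = 0.448494  →  δ = 0.4216

δ = 0.4216, a = -2.2970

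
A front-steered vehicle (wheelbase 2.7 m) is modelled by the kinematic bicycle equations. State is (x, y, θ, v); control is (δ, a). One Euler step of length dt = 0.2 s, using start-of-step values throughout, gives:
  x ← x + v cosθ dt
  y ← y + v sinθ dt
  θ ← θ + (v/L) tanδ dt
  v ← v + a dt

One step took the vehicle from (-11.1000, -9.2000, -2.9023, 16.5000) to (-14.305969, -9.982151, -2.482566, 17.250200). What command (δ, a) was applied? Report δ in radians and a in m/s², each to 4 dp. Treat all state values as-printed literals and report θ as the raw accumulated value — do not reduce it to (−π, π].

δ = 0.3308, a = 3.7510

a = (v'−v)/dt = (0.750200)/0.2 = 3.7510
Δθ = θ'−θ = 0.419734;  (v·dt/L) = 16.5000·0.2/2.7 = 1.222222
tan δ = Δθ·L/(v·dt) = 0.343419  →  δ = 0.3308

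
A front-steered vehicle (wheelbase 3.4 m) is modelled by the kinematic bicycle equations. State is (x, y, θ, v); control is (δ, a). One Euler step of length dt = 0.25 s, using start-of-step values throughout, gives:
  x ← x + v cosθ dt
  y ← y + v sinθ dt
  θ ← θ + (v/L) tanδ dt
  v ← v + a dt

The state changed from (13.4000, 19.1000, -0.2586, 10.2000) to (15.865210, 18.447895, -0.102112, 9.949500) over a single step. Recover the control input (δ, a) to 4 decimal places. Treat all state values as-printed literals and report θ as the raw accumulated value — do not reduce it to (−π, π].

δ = 0.2057, a = -1.0020

a = (v'−v)/dt = (-0.250500)/0.25 = -1.0020
Δθ = θ'−θ = 0.156488;  (v·dt/L) = 10.2000·0.25/3.4 = 0.750000
tan δ = Δθ·L/(v·dt) = 0.208651  →  δ = 0.2057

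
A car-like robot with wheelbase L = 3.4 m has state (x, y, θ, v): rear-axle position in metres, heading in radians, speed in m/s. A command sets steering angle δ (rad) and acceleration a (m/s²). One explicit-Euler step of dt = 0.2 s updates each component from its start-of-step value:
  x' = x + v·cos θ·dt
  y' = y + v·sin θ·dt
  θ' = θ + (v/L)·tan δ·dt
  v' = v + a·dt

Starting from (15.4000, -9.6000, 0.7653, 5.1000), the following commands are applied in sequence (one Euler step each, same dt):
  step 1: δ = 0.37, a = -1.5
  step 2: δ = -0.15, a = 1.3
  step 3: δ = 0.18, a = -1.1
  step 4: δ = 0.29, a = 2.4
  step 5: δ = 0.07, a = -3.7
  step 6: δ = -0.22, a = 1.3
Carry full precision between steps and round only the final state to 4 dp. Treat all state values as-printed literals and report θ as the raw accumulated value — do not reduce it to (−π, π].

after step 1 (δ=0.37, a=-1.5): (16.135598, -8.893392, 0.881659, 4.800000)
after step 2 (δ=-0.15, a=1.3): (16.746035, -8.152469, 0.838985, 5.060000)
after step 3 (δ=0.18, a=-1.1): (17.422271, -7.399575, 0.893148, 4.840000)
after step 4 (δ=0.29, a=2.4): (18.029171, -6.645456, 0.978108, 5.320000)
after step 5 (δ=0.07, a=-3.7): (18.623514, -5.762929, 1.000050, 4.580000)
after step 6 (δ=-0.22, a=1.3): (19.118392, -4.992117, 0.939804, 4.840000)

(19.1184, -4.9921, 0.9398, 4.8400)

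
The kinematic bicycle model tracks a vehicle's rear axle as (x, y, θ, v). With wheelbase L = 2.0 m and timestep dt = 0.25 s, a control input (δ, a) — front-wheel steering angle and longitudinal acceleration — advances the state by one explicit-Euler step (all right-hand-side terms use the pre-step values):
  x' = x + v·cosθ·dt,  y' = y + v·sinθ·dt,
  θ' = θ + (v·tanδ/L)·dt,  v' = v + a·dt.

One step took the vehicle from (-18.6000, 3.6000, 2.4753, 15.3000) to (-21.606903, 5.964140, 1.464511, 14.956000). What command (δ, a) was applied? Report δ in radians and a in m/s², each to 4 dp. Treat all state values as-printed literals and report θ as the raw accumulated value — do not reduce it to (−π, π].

a = (v'−v)/dt = (-0.344000)/0.25 = -1.3760
Δθ = θ'−θ = -1.010789;  (v·dt/L) = 15.3000·0.25/2.0 = 1.912500
tan δ = Δθ·L/(v·dt) = -0.528517  →  δ = -0.4862

δ = -0.4862, a = -1.3760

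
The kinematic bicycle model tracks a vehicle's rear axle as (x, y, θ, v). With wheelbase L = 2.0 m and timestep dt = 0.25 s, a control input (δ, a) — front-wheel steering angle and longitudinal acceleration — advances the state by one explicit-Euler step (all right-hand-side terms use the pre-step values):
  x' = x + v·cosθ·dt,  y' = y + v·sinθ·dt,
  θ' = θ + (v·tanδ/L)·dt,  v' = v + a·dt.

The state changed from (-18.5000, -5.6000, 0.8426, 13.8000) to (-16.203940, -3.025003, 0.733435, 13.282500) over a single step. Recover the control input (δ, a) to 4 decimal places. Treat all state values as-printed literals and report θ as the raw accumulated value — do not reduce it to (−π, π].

a = (v'−v)/dt = (-0.517500)/0.25 = -2.0700
Δθ = θ'−θ = -0.109165;  (v·dt/L) = 13.8000·0.25/2.0 = 1.725000
tan δ = Δθ·L/(v·dt) = -0.063284  →  δ = -0.0632

δ = -0.0632, a = -2.0700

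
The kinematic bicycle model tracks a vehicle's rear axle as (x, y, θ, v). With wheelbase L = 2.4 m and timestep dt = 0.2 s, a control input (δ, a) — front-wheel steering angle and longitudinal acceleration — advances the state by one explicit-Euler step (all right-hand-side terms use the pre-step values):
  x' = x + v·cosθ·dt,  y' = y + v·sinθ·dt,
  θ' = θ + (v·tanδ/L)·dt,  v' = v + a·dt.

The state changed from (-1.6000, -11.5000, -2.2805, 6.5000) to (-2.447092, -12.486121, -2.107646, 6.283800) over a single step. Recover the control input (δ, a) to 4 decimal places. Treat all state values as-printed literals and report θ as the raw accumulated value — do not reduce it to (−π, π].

δ = 0.3089, a = -1.0810

a = (v'−v)/dt = (-0.216200)/0.2 = -1.0810
Δθ = θ'−θ = 0.172854;  (v·dt/L) = 6.5000·0.2/2.4 = 0.541667
tan δ = Δθ·L/(v·dt) = 0.319115  →  δ = 0.3089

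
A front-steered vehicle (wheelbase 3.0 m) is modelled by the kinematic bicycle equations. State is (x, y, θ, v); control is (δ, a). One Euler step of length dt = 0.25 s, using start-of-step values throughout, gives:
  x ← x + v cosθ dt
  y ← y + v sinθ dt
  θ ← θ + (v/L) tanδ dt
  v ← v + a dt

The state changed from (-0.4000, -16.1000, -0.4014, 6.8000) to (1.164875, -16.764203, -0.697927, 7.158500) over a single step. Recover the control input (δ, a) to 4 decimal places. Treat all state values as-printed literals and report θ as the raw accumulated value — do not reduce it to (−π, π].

a = (v'−v)/dt = (0.358500)/0.25 = 1.4340
Δθ = θ'−θ = -0.296527;  (v·dt/L) = 6.8000·0.25/3.0 = 0.566667
tan δ = Δθ·L/(v·dt) = -0.523283  →  δ = -0.4821

δ = -0.4821, a = 1.4340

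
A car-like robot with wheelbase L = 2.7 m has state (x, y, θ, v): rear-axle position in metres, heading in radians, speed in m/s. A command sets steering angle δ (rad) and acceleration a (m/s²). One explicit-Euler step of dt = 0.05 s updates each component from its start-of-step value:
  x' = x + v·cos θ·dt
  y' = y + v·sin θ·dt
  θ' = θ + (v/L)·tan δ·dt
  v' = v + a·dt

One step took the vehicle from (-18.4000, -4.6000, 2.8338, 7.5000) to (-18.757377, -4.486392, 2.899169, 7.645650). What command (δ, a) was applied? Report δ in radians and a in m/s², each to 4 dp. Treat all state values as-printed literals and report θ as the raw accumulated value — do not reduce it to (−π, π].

δ = 0.4399, a = 2.9130

a = (v'−v)/dt = (0.145650)/0.05 = 2.9130
Δθ = θ'−θ = 0.065369;  (v·dt/L) = 7.5000·0.05/2.7 = 0.138889
tan δ = Δθ·L/(v·dt) = 0.470657  →  δ = 0.4399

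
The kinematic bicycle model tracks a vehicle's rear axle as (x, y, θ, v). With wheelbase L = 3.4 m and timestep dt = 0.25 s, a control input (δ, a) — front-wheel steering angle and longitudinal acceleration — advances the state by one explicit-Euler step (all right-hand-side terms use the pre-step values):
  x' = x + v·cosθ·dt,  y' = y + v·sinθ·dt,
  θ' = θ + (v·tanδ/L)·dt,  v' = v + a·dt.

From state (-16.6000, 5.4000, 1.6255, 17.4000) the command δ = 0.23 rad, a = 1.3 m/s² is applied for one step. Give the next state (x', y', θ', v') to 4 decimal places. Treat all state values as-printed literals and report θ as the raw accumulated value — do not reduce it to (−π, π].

(-16.8378, 9.7435, 1.9251, 17.7250)

x' = -16.6000 + 17.4000·cos(1.6255)·0.25 = -16.8378
y' = 5.4000 + 17.4000·sin(1.6255)·0.25 = 9.7435
θ' = 1.6255 + (17.4000/3.4)·tan(0.23)·0.25 = 1.9251
v' = 17.4000 + 1.3000·0.25 = 17.7250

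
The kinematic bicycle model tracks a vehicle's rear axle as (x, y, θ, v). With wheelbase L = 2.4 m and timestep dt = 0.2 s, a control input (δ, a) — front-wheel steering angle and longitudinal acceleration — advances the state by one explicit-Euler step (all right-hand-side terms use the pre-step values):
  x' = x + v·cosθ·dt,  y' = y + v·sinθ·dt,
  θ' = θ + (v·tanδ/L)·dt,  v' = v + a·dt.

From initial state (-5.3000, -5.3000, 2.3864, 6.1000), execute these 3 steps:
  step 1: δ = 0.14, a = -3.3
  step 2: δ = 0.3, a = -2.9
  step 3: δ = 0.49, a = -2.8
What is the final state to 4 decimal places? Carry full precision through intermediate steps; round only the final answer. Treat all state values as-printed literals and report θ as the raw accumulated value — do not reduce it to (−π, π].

(-7.8639, -3.2741, 2.8143, 4.3000)

after step 1 (δ=0.14, a=-3.3): (-6.188330, -4.463777, 2.458035, 5.440000)
after step 2 (δ=0.3, a=-2.9): (-7.031890, -3.776645, 2.598268, 4.860000)
after step 3 (δ=0.49, a=-2.8): (-7.863917, -3.274135, 2.814290, 4.300000)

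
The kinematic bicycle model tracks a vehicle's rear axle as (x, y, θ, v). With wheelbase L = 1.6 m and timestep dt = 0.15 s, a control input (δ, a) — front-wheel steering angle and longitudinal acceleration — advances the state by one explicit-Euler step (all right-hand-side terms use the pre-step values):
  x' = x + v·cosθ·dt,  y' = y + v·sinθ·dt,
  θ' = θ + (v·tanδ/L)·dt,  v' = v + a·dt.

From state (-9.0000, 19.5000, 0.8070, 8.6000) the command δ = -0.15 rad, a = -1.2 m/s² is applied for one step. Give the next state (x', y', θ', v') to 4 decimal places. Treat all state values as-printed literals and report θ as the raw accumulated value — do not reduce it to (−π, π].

(-8.1077, 20.4317, 0.6851, 8.4200)

x' = -9.0000 + 8.6000·cos(0.8070)·0.15 = -8.1077
y' = 19.5000 + 8.6000·sin(0.8070)·0.15 = 20.4317
θ' = 0.8070 + (8.6000/1.6)·tan(-0.15)·0.15 = 0.6851
v' = 8.6000 − 1.2000·0.15 = 8.4200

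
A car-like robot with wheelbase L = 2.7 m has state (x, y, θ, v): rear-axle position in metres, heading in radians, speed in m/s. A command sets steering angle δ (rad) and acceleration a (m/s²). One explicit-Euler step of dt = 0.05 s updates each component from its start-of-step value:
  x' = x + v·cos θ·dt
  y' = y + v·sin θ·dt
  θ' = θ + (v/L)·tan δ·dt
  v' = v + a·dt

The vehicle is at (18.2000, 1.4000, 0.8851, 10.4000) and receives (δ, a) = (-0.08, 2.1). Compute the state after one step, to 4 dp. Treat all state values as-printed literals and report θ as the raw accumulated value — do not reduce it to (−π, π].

(18.5293, 1.8025, 0.8697, 10.5050)

x' = 18.2000 + 10.4000·cos(0.8851)·0.05 = 18.5293
y' = 1.4000 + 10.4000·sin(0.8851)·0.05 = 1.8025
θ' = 0.8851 + (10.4000/2.7)·tan(-0.08)·0.05 = 0.8697
v' = 10.4000 + 2.1000·0.05 = 10.5050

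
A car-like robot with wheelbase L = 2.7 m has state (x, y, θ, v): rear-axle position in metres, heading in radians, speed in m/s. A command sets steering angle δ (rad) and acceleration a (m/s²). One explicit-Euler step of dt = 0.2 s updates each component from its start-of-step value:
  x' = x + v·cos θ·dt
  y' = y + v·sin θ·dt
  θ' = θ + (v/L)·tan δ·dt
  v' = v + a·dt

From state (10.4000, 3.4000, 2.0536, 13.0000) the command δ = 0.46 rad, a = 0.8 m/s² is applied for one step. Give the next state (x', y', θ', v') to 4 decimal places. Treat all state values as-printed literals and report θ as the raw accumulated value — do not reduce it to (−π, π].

(9.1929, 5.7028, 2.5307, 13.1600)

x' = 10.4000 + 13.0000·cos(2.0536)·0.2 = 9.1929
y' = 3.4000 + 13.0000·sin(2.0536)·0.2 = 5.7028
θ' = 2.0536 + (13.0000/2.7)·tan(0.46)·0.2 = 2.5307
v' = 13.0000 + 0.8000·0.2 = 13.1600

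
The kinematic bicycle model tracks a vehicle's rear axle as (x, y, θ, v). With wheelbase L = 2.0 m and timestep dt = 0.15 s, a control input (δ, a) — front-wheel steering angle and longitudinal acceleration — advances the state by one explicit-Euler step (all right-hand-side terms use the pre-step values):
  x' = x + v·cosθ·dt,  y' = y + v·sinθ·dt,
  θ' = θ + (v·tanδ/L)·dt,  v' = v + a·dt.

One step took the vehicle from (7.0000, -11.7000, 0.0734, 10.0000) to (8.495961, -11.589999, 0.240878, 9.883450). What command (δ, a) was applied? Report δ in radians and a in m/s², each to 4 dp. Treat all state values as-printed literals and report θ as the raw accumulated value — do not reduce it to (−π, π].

a = (v'−v)/dt = (-0.116550)/0.15 = -0.7770
Δθ = θ'−θ = 0.167478;  (v·dt/L) = 10.0000·0.15/2.0 = 0.750000
tan δ = Δθ·L/(v·dt) = 0.223304  →  δ = 0.2197

δ = 0.2197, a = -0.7770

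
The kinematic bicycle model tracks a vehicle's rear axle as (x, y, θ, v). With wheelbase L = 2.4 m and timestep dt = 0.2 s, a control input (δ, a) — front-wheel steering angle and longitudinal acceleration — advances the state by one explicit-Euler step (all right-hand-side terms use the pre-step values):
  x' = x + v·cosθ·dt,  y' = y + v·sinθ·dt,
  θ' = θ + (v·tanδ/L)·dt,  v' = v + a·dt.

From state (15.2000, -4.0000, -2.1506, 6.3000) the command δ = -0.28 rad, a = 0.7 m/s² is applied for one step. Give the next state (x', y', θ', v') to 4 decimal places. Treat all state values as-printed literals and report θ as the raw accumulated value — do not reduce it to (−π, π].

x' = 15.2000 + 6.3000·cos(-2.1506)·0.2 = 14.5097
y' = -4.0000 + 6.3000·sin(-2.1506)·0.2 = -5.0541
θ' = -2.1506 + (6.3000/2.4)·tan(-0.28)·0.2 = -2.3016
v' = 6.3000 + 0.7000·0.2 = 6.4400

(14.5097, -5.0541, -2.3016, 6.4400)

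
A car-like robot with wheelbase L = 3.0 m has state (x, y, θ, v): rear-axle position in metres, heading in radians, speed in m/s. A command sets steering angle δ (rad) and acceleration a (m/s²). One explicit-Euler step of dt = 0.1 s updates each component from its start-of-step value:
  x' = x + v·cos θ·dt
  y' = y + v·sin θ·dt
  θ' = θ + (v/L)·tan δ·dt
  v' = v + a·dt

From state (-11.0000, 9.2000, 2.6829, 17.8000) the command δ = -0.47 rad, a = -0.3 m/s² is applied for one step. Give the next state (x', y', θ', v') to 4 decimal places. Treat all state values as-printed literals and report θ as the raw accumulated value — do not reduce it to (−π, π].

x' = -11.0000 + 17.8000·cos(2.6829)·0.1 = -12.5960
y' = 9.2000 + 17.8000·sin(2.6829)·0.1 = 9.9881
θ' = 2.6829 + (17.8000/3.0)·tan(-0.47)·0.1 = 2.3815
v' = 17.8000 − 0.3000·0.1 = 17.7700

(-12.5960, 9.9881, 2.3815, 17.7700)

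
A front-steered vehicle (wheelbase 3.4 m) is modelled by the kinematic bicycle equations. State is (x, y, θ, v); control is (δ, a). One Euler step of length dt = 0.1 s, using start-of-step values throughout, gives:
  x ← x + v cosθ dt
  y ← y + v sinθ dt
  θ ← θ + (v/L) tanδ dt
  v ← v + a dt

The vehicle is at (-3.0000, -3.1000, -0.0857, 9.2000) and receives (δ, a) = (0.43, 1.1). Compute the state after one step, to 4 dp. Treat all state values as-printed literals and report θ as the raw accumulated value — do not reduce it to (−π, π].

(-2.0834, -3.1787, 0.0384, 9.3100)

x' = -3.0000 + 9.2000·cos(-0.0857)·0.1 = -2.0834
y' = -3.1000 + 9.2000·sin(-0.0857)·0.1 = -3.1787
θ' = -0.0857 + (9.2000/3.4)·tan(0.43)·0.1 = 0.0384
v' = 9.2000 + 1.1000·0.1 = 9.3100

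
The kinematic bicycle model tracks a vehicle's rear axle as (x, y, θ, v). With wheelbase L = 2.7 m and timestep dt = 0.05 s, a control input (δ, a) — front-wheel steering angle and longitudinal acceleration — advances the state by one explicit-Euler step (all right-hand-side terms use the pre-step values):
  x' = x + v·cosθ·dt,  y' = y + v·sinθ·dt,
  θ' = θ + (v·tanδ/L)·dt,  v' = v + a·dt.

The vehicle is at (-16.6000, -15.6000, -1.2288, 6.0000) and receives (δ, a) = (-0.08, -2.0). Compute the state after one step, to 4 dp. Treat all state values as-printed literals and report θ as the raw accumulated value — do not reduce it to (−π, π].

(-16.4994, -15.8826, -1.2377, 5.9000)

x' = -16.6000 + 6.0000·cos(-1.2288)·0.05 = -16.4994
y' = -15.6000 + 6.0000·sin(-1.2288)·0.05 = -15.8826
θ' = -1.2288 + (6.0000/2.7)·tan(-0.08)·0.05 = -1.2377
v' = 6.0000 − 2.0000·0.05 = 5.9000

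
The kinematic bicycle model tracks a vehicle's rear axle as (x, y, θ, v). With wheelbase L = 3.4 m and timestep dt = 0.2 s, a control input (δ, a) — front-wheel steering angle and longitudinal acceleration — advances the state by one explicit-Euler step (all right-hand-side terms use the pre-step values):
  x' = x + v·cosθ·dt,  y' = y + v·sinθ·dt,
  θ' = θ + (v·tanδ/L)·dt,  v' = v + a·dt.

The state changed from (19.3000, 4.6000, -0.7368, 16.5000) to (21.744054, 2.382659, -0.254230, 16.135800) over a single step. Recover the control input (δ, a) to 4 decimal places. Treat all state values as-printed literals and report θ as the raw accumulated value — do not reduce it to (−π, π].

δ = 0.4614, a = -1.8210

a = (v'−v)/dt = (-0.364200)/0.2 = -1.8210
Δθ = θ'−θ = 0.482570;  (v·dt/L) = 16.5000·0.2/3.4 = 0.970588
tan δ = Δθ·L/(v·dt) = 0.497193  →  δ = 0.4614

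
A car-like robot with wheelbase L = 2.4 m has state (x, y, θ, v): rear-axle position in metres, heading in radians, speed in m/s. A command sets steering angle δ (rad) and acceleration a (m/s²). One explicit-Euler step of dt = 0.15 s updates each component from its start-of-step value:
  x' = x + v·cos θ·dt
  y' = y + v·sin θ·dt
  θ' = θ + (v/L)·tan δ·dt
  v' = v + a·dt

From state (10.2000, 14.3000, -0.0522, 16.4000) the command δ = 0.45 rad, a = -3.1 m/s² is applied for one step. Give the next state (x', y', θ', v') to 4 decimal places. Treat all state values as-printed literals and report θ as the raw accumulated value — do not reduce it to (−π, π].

x' = 10.2000 + 16.4000·cos(-0.0522)·0.15 = 12.6566
y' = 14.3000 + 16.4000·sin(-0.0522)·0.15 = 14.1716
θ' = -0.0522 + (16.4000/2.4)·tan(0.45)·0.15 = 0.4429
v' = 16.4000 − 3.1000·0.15 = 15.9350

(12.6566, 14.1716, 0.4429, 15.9350)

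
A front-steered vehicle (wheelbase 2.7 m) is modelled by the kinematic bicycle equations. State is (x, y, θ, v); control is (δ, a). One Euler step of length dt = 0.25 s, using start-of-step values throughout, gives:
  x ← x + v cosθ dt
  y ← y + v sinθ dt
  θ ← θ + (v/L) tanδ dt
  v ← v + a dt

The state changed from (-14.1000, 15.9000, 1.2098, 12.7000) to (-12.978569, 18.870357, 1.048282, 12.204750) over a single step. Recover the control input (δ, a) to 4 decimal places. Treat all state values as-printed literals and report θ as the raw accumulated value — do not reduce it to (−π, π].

a = (v'−v)/dt = (-0.495250)/0.25 = -1.9810
Δθ = θ'−θ = -0.161518;  (v·dt/L) = 12.7000·0.25/2.7 = 1.175926
tan δ = Δθ·L/(v·dt) = -0.137354  →  δ = -0.1365

δ = -0.1365, a = -1.9810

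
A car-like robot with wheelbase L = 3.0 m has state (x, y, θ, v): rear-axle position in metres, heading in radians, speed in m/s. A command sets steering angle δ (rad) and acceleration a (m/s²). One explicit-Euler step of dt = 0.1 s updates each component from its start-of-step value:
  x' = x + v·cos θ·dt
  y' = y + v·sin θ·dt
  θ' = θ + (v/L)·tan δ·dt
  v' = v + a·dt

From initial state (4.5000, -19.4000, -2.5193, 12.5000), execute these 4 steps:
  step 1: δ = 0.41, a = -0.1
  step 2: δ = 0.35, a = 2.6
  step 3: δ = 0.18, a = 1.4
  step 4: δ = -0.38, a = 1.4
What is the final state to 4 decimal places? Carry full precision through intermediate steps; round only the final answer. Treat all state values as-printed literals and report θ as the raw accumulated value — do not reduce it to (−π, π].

after step 1 (δ=0.41, a=-0.1): (3.484320, -20.128624, -2.338204, 12.490000)
after step 2 (δ=0.35, a=2.6): (2.617175, -21.027546, -2.186230, 12.750000)
after step 3 (δ=0.18, a=1.4): (1.881101, -22.068613, -2.108893, 12.890000)
after step 4 (δ=-0.38, a=1.4): (1.220485, -23.175459, -2.280507, 13.030000)

(1.2205, -23.1755, -2.2805, 13.0300)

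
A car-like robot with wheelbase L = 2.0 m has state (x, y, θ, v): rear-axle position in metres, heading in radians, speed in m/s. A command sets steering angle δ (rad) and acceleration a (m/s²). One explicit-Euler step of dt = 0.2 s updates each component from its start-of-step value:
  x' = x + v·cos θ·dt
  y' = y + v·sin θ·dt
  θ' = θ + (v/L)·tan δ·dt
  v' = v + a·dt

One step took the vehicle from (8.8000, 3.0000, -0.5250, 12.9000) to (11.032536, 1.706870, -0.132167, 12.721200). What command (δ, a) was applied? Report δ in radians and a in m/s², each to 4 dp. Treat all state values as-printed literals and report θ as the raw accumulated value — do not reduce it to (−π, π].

a = (v'−v)/dt = (-0.178800)/0.2 = -0.8940
Δθ = θ'−θ = 0.392833;  (v·dt/L) = 12.9000·0.2/2.0 = 1.290000
tan δ = Δθ·L/(v·dt) = 0.304522  →  δ = 0.2956

δ = 0.2956, a = -0.8940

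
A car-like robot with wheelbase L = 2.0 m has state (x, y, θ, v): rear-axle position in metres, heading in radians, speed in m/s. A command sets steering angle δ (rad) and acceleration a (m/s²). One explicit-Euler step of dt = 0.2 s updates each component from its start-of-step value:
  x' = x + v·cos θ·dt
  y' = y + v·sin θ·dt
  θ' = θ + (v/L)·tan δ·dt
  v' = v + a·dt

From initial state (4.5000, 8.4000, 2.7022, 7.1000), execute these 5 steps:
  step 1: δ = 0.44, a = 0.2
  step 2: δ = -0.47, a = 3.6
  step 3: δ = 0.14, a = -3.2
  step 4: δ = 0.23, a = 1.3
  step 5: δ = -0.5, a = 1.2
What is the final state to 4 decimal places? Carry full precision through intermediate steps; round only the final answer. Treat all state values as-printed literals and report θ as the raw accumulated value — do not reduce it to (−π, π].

after step 1 (δ=0.44, a=0.2): (3.214886, 9.004054, 3.036454, 7.140000)
after step 2 (δ=-0.47, a=3.6): (1.794771, 9.153915, 2.673767, 7.860000)
after step 3 (δ=0.14, a=-3.2): (0.391681, 9.862804, 2.784531, 7.220000)
after step 4 (δ=0.23, a=1.3): (-0.961243, 10.367514, 2.953583, 7.480000)
after step 5 (δ=-0.5, a=1.2): (-2.430880, 10.647123, 2.544948, 7.720000)

(-2.4309, 10.6471, 2.5449, 7.7200)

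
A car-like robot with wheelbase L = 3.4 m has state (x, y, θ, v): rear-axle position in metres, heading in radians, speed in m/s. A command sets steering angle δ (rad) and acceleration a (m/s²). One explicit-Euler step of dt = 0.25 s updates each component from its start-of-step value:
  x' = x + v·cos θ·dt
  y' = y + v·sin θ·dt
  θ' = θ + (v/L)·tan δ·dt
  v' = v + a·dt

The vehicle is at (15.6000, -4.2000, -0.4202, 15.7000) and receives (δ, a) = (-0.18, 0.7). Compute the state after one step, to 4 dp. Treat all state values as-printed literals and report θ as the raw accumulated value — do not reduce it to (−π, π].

x' = 15.6000 + 15.7000·cos(-0.4202)·0.25 = 19.1836
y' = -4.2000 + 15.7000·sin(-0.4202)·0.25 = -5.8012
θ' = -0.4202 + (15.7000/3.4)·tan(-0.18)·0.25 = -0.6303
v' = 15.7000 + 0.7000·0.25 = 15.8750

(19.1836, -5.8012, -0.6303, 15.8750)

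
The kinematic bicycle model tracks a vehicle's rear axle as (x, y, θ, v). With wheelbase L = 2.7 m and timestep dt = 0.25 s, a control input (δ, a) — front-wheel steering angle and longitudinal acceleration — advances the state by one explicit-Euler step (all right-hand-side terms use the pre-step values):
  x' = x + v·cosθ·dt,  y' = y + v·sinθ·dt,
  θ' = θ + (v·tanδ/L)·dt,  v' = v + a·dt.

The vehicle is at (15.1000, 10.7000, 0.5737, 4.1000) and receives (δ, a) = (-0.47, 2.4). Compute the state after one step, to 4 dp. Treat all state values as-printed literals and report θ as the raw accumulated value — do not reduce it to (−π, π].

x' = 15.1000 + 4.1000·cos(0.5737)·0.25 = 15.9609
y' = 10.7000 + 4.1000·sin(0.5737)·0.25 = 11.2563
θ' = 0.5737 + (4.1000/2.7)·tan(-0.47)·0.25 = 0.3809
v' = 4.1000 + 2.4000·0.25 = 4.7000

(15.9609, 11.2563, 0.3809, 4.7000)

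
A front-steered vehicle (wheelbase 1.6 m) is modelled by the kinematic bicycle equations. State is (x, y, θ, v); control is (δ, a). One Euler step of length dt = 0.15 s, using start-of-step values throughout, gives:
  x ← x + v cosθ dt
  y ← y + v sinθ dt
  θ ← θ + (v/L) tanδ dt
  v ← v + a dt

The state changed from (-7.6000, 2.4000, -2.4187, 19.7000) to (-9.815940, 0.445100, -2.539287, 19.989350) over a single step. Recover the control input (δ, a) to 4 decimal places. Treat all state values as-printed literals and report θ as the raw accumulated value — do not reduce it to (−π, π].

δ = -0.0652, a = 1.9290

a = (v'−v)/dt = (0.289350)/0.15 = 1.9290
Δθ = θ'−θ = -0.120587;  (v·dt/L) = 19.7000·0.15/1.6 = 1.846875
tan δ = Δθ·L/(v·dt) = -0.065292  →  δ = -0.0652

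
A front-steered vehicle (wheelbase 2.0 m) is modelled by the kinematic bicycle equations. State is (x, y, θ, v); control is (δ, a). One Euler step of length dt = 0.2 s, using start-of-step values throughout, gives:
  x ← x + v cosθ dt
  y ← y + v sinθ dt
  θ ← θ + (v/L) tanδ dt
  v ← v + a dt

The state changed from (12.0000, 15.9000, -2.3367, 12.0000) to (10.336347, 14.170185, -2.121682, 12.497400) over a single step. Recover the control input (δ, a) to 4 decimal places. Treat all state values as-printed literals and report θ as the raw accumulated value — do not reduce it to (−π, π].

a = (v'−v)/dt = (0.497400)/0.2 = 2.4870
Δθ = θ'−θ = 0.215018;  (v·dt/L) = 12.0000·0.2/2.0 = 1.200000
tan δ = Δθ·L/(v·dt) = 0.179182  →  δ = 0.1773

δ = 0.1773, a = 2.4870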